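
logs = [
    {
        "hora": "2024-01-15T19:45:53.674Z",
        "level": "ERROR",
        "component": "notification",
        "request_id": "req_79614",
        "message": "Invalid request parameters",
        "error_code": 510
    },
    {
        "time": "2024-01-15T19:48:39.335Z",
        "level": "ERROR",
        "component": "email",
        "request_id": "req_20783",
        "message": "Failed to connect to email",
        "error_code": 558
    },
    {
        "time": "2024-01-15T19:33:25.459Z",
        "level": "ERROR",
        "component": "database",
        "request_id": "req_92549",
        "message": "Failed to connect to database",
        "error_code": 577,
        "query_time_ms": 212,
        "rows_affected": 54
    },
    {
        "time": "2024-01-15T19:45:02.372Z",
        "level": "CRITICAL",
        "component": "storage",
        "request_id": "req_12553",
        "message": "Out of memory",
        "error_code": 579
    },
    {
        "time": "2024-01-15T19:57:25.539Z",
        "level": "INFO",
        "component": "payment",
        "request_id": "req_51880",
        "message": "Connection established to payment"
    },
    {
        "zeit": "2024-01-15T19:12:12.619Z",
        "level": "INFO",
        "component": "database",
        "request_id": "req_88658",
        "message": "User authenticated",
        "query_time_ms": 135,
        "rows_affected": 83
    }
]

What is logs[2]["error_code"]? 577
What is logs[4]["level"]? "INFO"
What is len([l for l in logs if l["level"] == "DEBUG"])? 0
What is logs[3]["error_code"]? 579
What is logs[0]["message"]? "Invalid request parameters"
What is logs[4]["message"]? "Connection established to payment"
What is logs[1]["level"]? "ERROR"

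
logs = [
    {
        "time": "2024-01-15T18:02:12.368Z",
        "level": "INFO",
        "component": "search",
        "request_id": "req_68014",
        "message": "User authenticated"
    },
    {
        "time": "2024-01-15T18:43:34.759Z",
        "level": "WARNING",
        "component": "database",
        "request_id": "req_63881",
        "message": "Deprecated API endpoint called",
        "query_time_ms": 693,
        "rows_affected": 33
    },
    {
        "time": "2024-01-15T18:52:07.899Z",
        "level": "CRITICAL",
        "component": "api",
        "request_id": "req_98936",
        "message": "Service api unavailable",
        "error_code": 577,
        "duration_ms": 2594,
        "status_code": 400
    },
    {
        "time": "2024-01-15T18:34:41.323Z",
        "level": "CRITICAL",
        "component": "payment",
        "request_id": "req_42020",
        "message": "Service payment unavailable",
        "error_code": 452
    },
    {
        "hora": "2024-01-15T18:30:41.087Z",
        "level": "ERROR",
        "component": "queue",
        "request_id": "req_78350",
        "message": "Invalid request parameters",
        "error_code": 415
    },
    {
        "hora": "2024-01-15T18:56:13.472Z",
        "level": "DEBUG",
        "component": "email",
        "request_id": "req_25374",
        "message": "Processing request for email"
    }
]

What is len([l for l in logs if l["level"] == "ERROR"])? 1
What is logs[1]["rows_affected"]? 33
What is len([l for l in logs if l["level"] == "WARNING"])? 1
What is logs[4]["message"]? "Invalid request parameters"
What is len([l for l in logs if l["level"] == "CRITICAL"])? 2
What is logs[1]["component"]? "database"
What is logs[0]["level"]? "INFO"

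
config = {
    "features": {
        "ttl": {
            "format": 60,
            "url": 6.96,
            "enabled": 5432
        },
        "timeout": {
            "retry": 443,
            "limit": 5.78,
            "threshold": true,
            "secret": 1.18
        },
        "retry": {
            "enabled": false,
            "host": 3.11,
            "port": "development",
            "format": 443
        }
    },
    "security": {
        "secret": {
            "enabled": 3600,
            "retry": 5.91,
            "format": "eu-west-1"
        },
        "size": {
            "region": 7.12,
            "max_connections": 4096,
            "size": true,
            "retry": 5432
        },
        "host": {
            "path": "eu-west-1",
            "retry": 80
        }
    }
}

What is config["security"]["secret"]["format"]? "eu-west-1"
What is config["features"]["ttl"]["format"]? 60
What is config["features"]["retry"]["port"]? "development"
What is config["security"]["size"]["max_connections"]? 4096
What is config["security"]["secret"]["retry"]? 5.91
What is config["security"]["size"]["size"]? True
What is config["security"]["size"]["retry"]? 5432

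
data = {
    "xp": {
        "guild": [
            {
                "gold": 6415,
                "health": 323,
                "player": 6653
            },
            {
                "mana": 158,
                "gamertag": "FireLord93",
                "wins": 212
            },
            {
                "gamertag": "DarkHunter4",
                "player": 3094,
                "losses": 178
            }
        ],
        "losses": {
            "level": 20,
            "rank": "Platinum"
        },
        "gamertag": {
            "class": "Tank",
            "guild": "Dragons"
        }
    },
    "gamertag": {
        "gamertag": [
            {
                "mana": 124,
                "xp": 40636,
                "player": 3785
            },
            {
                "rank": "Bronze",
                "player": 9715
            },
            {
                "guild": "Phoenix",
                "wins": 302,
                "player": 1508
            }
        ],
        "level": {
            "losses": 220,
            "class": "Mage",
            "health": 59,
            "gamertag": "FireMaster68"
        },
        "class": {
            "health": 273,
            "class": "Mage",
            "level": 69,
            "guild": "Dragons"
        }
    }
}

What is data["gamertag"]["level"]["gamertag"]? "FireMaster68"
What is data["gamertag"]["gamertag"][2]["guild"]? "Phoenix"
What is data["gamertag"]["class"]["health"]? 273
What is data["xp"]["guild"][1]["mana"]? 158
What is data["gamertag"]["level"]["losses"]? 220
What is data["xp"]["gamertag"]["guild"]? "Dragons"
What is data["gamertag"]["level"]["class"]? "Mage"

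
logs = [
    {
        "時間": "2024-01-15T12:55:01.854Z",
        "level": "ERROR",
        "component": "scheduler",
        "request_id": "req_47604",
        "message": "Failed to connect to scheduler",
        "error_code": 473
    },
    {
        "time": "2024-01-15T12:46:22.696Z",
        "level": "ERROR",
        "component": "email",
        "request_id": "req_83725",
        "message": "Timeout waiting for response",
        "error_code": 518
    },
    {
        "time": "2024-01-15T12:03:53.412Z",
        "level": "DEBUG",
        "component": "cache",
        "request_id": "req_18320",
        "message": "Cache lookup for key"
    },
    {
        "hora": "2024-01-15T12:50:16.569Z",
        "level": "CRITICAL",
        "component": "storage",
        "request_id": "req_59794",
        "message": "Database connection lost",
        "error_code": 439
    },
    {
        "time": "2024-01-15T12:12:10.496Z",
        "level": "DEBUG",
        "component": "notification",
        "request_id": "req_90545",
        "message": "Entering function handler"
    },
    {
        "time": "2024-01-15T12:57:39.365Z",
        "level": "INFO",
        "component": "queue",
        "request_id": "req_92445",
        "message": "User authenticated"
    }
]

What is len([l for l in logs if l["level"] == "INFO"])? 1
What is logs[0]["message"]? "Failed to connect to scheduler"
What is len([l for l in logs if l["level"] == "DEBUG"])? 2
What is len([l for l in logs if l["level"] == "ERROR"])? 2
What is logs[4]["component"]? "notification"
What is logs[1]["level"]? "ERROR"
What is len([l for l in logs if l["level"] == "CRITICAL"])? 1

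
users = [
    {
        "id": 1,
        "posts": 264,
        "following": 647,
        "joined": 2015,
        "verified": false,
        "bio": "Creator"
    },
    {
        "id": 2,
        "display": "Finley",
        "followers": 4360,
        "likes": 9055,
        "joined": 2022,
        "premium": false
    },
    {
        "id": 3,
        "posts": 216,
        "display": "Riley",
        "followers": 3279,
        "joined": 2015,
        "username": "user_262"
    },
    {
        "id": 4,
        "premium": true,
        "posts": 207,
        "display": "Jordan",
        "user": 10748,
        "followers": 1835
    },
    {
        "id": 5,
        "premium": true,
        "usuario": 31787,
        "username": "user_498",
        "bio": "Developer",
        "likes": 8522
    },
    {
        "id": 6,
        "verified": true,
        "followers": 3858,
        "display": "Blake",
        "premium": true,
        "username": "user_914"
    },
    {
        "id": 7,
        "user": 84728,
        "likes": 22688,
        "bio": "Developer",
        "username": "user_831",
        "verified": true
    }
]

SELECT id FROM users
[1, 2, 3, 4, 5, 6, 7]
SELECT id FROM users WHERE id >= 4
[4, 5, 6, 7]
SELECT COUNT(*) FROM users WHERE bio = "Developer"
2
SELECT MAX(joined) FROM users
2022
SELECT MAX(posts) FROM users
264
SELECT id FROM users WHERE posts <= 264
[1, 3, 4]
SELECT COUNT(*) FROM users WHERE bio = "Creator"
1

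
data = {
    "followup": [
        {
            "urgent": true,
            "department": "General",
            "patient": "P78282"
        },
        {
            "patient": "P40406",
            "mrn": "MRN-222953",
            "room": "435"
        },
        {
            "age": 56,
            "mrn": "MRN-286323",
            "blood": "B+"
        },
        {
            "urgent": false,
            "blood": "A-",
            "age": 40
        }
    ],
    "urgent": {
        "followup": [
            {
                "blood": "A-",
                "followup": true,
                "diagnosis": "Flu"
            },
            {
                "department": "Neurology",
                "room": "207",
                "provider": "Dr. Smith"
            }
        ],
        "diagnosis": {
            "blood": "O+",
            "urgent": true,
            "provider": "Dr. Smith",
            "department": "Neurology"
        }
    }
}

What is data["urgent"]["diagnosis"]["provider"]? "Dr. Smith"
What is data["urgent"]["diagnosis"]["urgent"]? True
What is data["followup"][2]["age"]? 56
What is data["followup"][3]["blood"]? "A-"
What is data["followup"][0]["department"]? "General"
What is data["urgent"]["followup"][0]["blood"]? "A-"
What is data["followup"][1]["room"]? "435"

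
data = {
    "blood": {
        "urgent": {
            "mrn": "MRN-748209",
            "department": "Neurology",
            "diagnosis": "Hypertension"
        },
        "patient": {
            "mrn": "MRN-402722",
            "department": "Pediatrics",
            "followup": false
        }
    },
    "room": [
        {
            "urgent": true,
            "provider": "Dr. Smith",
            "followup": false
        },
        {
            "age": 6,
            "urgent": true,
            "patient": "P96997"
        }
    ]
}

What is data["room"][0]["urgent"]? True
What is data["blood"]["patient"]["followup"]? False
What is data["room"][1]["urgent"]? True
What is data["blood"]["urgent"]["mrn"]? "MRN-748209"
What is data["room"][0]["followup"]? False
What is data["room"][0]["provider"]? "Dr. Smith"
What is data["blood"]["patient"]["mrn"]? "MRN-402722"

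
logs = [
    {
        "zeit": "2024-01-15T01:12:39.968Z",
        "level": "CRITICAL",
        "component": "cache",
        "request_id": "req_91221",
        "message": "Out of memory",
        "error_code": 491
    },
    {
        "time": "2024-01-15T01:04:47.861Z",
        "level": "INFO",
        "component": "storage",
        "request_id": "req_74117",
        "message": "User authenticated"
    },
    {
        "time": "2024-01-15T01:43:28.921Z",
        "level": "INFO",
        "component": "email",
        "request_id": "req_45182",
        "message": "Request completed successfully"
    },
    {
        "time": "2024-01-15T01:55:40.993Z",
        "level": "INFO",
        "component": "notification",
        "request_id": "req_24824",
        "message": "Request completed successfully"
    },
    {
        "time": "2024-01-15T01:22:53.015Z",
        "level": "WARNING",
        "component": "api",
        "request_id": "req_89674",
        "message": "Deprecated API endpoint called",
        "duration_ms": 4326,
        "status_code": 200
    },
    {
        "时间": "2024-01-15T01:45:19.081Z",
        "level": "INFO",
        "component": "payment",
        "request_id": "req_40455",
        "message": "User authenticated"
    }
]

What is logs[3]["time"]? "2024-01-15T01:55:40.993Z"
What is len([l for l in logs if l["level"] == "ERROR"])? 0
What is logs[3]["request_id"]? "req_24824"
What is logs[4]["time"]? "2024-01-15T01:22:53.015Z"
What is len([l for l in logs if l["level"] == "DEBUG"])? 0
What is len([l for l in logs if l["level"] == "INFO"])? 4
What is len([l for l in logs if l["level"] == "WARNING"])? 1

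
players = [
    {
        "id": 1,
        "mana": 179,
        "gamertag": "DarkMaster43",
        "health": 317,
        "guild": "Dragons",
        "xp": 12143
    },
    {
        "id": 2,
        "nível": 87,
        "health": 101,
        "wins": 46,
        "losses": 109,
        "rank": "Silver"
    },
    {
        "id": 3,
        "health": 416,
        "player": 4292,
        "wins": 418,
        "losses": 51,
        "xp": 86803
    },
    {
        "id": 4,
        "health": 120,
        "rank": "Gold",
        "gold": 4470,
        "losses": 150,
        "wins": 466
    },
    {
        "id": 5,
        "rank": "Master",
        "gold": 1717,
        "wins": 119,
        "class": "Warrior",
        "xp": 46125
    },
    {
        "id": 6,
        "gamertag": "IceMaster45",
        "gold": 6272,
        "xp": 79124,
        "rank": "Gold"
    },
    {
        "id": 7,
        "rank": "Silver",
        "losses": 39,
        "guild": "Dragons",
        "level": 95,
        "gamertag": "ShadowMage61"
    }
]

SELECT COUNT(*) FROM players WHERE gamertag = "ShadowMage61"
1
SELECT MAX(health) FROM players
416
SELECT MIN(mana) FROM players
179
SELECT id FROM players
[1, 2, 3, 4, 5, 6, 7]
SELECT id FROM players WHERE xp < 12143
[]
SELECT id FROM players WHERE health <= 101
[2]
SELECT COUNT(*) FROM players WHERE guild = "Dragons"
2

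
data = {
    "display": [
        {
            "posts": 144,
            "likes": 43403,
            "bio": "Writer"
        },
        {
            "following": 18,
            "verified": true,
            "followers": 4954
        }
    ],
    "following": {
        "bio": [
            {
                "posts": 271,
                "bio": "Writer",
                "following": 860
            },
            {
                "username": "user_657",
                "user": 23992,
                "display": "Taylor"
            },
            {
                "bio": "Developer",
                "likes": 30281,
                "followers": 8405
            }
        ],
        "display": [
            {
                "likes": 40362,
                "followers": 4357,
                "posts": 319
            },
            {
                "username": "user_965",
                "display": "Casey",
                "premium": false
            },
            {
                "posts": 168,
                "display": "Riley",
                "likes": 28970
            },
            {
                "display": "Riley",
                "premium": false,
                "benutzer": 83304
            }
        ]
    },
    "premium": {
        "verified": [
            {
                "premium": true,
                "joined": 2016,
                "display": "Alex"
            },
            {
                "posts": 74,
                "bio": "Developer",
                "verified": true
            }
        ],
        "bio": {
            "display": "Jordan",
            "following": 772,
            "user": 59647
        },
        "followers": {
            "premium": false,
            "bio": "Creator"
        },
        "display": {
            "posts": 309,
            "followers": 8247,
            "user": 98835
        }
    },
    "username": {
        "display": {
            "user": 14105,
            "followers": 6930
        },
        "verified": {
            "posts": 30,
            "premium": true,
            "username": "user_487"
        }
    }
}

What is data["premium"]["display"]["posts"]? 309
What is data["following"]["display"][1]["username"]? "user_965"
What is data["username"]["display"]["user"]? 14105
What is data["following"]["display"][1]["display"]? "Casey"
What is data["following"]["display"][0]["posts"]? 319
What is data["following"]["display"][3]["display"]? "Riley"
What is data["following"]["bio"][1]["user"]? 23992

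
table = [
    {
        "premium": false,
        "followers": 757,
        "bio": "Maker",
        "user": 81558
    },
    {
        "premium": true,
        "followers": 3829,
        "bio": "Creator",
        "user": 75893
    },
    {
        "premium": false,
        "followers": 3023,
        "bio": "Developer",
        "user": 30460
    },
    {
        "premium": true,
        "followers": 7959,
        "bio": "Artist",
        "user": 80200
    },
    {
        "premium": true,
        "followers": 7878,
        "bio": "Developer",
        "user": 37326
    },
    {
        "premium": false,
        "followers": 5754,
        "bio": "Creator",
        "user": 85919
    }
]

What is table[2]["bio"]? "Developer"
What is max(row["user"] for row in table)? 85919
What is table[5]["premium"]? False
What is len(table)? 6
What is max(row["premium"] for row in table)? True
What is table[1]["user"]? 75893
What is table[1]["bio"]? "Creator"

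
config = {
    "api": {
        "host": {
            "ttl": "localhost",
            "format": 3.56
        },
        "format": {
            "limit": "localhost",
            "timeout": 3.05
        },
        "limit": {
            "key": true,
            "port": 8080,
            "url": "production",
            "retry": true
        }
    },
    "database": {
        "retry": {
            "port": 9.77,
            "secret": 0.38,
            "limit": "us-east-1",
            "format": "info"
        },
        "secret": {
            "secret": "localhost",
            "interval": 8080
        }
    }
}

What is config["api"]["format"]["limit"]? "localhost"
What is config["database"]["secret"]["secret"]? "localhost"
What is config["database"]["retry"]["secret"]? 0.38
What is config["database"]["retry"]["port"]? 9.77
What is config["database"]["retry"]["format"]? "info"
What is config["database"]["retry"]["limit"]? "us-east-1"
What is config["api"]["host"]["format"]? 3.56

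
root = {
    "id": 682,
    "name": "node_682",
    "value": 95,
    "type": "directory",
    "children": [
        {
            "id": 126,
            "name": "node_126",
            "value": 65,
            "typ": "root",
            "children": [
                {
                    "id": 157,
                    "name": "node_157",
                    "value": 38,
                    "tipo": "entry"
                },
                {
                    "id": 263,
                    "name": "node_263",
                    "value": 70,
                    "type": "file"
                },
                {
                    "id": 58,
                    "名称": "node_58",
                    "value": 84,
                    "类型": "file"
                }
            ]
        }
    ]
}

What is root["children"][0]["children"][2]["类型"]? "file"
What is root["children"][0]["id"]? 126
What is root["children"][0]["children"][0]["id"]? 157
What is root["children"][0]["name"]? "node_126"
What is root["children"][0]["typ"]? "root"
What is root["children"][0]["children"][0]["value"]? 38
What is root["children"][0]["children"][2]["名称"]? "node_58"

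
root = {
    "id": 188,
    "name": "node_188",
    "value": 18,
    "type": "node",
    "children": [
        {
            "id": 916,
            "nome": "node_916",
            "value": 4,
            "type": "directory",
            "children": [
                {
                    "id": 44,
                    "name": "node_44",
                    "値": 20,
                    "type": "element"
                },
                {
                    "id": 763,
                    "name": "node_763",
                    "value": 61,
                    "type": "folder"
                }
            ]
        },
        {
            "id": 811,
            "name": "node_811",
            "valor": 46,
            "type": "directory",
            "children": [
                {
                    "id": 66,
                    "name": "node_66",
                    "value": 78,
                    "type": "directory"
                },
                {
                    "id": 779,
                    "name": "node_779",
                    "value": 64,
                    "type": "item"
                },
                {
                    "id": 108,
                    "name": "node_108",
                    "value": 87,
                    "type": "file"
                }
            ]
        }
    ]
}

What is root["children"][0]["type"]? "directory"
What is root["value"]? 18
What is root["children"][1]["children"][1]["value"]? 64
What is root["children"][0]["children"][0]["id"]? 44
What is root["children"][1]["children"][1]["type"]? "item"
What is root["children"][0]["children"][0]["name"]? "node_44"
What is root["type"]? "node"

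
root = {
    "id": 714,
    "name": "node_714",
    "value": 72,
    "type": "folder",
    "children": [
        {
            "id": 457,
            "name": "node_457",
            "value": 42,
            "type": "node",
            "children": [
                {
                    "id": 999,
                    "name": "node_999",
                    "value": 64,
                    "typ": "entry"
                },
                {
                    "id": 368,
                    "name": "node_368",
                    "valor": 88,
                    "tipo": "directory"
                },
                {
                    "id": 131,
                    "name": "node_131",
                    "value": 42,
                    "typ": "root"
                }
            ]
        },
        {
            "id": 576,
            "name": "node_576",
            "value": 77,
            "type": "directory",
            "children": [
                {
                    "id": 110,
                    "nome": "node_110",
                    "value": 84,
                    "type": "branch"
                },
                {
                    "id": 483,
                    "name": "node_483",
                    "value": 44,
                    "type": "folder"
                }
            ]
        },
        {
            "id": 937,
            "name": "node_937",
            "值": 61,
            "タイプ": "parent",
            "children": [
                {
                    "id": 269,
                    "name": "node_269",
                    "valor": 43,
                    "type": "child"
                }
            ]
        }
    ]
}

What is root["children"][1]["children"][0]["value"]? 84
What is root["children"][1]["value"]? 77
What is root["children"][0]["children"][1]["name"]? "node_368"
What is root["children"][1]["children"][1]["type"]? "folder"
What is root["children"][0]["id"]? 457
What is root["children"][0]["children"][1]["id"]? 368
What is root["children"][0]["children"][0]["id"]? 999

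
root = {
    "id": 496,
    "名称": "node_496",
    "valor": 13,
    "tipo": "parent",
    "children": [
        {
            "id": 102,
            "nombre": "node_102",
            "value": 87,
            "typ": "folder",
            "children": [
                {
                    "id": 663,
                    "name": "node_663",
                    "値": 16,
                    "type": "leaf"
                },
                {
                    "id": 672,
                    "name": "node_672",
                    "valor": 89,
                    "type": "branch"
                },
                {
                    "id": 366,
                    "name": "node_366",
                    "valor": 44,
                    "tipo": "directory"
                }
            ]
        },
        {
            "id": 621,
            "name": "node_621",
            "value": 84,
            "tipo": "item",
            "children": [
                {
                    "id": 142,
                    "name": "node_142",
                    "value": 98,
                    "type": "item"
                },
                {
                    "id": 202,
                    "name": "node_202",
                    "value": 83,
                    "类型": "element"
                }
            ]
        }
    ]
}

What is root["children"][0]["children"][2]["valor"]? 44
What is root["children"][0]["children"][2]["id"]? 366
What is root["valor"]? 13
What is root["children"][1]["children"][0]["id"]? 142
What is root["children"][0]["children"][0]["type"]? "leaf"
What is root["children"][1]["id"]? 621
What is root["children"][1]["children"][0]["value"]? 98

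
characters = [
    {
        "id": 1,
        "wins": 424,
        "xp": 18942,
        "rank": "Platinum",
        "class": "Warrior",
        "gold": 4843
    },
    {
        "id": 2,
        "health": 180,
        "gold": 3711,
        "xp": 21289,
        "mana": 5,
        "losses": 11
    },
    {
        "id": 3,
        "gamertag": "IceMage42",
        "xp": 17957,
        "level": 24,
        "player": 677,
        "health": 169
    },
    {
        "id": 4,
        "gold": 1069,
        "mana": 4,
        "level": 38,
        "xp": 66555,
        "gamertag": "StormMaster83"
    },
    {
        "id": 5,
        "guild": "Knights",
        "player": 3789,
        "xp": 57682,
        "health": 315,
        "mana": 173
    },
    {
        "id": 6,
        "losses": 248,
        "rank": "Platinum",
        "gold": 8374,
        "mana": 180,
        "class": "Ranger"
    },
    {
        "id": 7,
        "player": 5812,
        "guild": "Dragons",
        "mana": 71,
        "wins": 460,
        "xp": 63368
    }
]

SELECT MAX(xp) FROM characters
66555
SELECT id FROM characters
[1, 2, 3, 4, 5, 6, 7]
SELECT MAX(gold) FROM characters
8374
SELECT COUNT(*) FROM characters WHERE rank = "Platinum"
2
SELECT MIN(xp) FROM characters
17957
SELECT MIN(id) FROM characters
1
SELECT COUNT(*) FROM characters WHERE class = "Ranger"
1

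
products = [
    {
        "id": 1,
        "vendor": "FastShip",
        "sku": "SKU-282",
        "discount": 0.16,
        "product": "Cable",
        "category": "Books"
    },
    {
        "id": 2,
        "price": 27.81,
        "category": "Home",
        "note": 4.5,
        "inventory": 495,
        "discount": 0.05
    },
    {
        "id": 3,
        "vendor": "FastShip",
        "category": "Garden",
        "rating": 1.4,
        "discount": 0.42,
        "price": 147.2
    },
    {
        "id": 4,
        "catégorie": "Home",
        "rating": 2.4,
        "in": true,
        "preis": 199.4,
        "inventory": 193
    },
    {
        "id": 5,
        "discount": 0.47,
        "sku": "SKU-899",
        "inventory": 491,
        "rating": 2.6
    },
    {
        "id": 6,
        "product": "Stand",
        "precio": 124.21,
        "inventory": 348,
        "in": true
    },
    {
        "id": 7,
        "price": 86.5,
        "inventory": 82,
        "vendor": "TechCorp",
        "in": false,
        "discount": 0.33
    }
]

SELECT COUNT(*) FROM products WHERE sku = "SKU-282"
1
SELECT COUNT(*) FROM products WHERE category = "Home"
1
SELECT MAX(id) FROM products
7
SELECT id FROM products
[1, 2, 3, 4, 5, 6, 7]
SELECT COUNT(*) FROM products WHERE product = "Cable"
1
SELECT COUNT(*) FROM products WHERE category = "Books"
1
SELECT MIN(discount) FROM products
0.05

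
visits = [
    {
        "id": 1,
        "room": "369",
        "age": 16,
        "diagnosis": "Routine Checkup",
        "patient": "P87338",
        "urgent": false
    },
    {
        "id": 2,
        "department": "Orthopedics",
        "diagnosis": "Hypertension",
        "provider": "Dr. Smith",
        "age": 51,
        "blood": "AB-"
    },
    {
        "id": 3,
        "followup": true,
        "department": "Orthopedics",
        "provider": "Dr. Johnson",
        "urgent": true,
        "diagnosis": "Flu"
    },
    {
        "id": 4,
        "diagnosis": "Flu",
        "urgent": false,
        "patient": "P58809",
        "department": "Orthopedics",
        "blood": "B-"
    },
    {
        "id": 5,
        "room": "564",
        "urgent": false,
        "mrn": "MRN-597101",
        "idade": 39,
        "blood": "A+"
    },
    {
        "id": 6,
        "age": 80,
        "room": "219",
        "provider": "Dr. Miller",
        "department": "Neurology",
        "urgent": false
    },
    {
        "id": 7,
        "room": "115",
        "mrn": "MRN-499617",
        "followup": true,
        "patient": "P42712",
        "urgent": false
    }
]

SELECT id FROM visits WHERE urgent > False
[3]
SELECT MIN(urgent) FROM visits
False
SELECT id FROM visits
[1, 2, 3, 4, 5, 6, 7]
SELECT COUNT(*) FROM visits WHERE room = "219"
1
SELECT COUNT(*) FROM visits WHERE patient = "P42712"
1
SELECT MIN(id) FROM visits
1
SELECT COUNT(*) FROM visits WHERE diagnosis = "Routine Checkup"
1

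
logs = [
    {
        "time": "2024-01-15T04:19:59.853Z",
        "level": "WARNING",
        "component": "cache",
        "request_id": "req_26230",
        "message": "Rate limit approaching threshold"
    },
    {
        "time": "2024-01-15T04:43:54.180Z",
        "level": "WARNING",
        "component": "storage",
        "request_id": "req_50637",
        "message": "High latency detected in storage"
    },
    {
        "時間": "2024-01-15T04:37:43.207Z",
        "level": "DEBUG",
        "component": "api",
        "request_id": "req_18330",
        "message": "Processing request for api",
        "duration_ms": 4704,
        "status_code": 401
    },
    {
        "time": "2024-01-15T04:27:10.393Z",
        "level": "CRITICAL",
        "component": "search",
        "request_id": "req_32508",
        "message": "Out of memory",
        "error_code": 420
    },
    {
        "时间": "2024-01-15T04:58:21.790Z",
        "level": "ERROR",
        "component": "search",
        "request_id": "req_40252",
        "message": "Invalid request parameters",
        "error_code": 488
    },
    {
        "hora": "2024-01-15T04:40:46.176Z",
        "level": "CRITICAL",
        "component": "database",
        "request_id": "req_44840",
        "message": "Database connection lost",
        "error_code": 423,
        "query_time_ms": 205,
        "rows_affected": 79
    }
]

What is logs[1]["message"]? "High latency detected in storage"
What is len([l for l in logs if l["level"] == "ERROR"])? 1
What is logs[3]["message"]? "Out of memory"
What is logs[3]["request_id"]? "req_32508"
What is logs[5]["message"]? "Database connection lost"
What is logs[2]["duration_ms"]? 4704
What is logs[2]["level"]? "DEBUG"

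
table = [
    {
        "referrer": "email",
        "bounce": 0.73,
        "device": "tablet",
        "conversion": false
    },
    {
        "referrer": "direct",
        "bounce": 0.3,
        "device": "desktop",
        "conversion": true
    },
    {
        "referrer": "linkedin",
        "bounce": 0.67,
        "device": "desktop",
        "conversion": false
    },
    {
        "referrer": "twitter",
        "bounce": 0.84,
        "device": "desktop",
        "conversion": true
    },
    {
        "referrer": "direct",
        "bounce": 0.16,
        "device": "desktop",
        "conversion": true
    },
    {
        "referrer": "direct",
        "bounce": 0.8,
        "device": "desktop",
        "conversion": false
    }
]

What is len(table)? 6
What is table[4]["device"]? "desktop"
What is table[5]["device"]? "desktop"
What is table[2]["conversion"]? False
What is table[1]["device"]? "desktop"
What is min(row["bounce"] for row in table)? 0.16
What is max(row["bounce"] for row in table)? 0.84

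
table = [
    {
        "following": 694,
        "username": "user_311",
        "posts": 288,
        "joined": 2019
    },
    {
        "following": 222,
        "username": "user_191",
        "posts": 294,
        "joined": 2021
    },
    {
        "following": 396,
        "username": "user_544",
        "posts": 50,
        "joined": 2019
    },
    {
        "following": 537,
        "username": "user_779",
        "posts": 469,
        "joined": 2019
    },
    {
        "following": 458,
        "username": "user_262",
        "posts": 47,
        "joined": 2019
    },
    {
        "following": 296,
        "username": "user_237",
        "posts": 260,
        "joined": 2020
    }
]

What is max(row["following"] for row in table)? 694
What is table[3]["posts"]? 469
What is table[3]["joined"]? 2019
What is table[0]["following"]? 694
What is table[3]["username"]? "user_779"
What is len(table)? 6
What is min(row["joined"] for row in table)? 2019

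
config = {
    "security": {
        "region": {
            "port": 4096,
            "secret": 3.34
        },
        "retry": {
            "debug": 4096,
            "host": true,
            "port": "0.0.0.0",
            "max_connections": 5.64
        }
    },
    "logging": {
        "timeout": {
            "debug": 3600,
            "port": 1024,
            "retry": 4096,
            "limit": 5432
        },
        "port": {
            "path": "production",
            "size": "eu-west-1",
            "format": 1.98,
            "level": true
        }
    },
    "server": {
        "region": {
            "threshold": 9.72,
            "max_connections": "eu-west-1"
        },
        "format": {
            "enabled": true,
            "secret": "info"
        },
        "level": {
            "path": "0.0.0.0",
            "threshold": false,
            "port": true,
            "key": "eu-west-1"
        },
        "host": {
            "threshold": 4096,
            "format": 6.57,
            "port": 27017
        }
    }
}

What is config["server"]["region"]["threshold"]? 9.72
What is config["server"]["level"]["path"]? "0.0.0.0"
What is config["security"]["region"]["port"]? 4096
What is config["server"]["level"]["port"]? True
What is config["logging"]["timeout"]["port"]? 1024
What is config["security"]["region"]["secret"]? 3.34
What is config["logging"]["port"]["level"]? True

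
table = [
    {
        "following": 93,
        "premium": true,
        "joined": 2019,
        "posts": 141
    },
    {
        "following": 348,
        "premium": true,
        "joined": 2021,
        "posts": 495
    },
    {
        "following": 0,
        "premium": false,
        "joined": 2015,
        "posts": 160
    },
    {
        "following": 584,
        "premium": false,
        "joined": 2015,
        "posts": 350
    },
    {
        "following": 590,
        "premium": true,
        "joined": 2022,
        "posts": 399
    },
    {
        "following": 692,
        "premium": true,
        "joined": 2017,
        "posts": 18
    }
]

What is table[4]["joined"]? 2022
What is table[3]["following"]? 584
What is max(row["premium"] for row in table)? True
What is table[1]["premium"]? True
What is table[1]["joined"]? 2021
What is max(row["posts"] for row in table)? 495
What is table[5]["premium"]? True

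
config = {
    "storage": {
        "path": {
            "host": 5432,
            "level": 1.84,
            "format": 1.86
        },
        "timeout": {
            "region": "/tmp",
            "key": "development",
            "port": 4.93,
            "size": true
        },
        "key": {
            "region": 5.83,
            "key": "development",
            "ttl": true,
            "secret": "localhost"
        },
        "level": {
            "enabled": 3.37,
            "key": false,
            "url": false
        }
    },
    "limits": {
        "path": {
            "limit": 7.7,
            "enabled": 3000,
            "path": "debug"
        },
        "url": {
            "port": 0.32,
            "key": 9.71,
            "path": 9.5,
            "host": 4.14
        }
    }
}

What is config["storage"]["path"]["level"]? 1.84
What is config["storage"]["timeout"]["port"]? 4.93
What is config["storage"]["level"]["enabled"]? 3.37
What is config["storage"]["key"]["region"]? 5.83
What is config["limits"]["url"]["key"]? 9.71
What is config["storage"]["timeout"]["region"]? "/tmp"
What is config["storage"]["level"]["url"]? False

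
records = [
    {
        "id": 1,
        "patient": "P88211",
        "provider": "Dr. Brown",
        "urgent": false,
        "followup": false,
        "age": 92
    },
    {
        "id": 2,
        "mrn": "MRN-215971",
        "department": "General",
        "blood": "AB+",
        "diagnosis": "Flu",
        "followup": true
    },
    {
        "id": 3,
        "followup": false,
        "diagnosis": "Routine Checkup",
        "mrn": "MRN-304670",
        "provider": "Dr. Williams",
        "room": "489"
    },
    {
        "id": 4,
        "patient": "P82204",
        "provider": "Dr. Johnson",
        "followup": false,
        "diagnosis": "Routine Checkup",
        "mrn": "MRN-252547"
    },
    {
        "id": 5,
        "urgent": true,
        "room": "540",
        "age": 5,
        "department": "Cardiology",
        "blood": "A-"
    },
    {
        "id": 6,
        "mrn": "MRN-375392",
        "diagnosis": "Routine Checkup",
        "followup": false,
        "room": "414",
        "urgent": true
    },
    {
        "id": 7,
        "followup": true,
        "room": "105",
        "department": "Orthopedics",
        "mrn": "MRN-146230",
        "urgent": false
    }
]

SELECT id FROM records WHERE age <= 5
[5]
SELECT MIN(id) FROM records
1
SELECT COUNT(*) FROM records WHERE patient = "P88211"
1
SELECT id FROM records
[1, 2, 3, 4, 5, 6, 7]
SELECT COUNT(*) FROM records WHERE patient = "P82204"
1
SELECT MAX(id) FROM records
7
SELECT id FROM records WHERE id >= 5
[5, 6, 7]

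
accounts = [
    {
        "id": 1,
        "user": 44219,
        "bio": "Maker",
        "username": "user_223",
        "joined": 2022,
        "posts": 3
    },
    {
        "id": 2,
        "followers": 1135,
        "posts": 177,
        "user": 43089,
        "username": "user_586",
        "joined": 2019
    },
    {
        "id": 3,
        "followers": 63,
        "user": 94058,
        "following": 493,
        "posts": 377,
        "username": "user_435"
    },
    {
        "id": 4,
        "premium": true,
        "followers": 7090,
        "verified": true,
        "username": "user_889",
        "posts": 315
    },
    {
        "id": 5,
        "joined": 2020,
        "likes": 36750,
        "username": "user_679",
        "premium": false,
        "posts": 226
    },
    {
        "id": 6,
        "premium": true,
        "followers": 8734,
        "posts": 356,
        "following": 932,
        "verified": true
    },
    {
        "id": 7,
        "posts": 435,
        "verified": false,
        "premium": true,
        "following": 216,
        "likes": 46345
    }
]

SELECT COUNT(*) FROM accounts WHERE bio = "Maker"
1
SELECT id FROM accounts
[1, 2, 3, 4, 5, 6, 7]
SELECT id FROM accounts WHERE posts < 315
[1, 2, 5]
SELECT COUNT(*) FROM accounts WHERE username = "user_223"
1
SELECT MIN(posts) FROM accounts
3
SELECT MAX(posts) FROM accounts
435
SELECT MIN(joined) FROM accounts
2019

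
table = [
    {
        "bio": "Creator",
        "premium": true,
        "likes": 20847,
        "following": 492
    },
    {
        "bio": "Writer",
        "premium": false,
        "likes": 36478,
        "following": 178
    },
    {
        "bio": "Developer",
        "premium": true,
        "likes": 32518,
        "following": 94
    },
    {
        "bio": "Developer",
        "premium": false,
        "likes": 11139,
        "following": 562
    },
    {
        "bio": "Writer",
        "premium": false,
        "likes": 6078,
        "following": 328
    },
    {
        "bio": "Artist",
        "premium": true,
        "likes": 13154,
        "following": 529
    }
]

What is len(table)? 6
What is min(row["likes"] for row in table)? 6078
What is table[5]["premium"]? True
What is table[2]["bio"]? "Developer"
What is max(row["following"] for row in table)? 562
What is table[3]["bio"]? "Developer"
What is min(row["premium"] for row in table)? False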